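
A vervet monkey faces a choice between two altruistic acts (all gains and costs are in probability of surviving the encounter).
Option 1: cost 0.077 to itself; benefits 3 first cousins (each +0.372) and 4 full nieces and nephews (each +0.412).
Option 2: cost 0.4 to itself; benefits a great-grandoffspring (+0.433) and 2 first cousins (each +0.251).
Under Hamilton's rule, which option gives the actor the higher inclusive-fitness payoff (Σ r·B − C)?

Option 1

Option 1: r to a first cousin = 0.125.
Option 1: r to a full niece or nephew = 0.25.
Option 1: Σ r·B − C = (3·0.125·0.372 + 4·0.25·0.412) − 0.077 = 0.4745.
Option 2: r to a great-grandoffspring = 0.125.
Option 2: r to a first cousin = 0.125.
Option 2: Σ r·B − C = (1·0.125·0.433 + 2·0.125·0.251) − 0.4 = -0.283125.
Option 1 has the higher net inclusive-fitness payoff.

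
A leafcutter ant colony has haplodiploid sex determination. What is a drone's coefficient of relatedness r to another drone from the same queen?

Haploid brothers each carry a random half of the queen's diploid genome, so on average they share half: r = 1/2.

0.5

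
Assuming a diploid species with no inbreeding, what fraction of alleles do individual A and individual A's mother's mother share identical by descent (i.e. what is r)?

Each parent–offspring link contributes a factor of 1/2, and independent paths through distinct common ancestors add.
Two parent–offspring links: r = (1/2)^2 = 1/4.

0.25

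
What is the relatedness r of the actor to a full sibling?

Full sibs share both parents — two paths of length 2: r = 2·(1/2)^2 = 1/2.

0.5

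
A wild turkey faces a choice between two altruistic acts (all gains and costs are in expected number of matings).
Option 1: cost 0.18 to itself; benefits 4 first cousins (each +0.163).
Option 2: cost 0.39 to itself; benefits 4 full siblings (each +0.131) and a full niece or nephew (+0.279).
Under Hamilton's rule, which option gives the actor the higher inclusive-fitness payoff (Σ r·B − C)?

Option 2

Option 1: r to a first cousin = 0.125.
Option 1: Σ r·B − C = (4·0.125·0.163) − 0.18 = -0.0985.
Option 2: r to a full sibling = 0.5.
Option 2: r to a full niece or nephew = 0.25.
Option 2: Σ r·B − C = (4·0.5·0.131 + 1·0.25·0.279) − 0.39 = -0.05825.
Option 2 has the higher net inclusive-fitness payoff.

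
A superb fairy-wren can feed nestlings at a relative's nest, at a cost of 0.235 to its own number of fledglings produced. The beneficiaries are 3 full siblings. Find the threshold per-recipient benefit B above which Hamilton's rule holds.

r to a full sibling = 1/2 (full sibs share both parents — two paths of length 2: r = 2·(1/2)^2 = 1/2).
Hamilton's rule with n recipients of equal r: n·r·B > C, so B > C/(n·r) = 0.235/(3·0.5) = 0.1567.

0.1567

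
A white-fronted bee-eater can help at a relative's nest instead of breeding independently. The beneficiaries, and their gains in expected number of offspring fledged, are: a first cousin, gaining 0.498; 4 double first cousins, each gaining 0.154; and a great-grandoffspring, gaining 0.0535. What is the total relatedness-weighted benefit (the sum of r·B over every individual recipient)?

0.2229375

r to a first cousin = 0.125 (first cousins share one grandparent pair — two paths of length 4: r = 2·(1/2)^4 = 1/8).
r to a double first cousin = 1/4 (double first cousins share both grandparent pairs — four paths of length 4: r = 4·(1/2)^4 = 1/4).
r to a great-grandoffspring = 1/8 (three parent–offspring links: r = (1/2)^3 = 1/8).
Summing one r·B term per recipient: 1·0.125·0.498 + 4·0.25·0.154 + 1·0.125·0.0535 = 0.2229375.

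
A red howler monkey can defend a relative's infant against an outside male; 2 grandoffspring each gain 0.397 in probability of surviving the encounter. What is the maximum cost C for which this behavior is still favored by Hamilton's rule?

r to a grandoffspring = 1/4 (two parent–offspring links: r = (1/2)^2 = 1/4).
Hamilton's rule: n·r·B > C, so the trait is favored while C < n·r·B = 2·0.25·0.397 = 0.1985.

0.1985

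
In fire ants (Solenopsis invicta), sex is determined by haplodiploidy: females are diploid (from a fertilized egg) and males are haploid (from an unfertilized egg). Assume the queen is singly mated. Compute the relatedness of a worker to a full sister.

0.75

Haplodiploid full sisters inherit their father's entire haploid genome identically (contributing 1/2) and on average half of their mother's contribution (1/2 · 1/2 = 1/4); r = 1/2 + 1/4 = 3/4.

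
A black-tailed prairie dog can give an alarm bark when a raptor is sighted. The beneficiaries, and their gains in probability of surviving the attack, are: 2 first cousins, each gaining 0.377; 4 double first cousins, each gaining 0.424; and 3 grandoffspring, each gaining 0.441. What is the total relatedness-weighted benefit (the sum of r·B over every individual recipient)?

0.849

r to a first cousin = 0.125 (first cousins share one grandparent pair — two paths of length 4: r = 2·(1/2)^4 = 1/8).
r to a double first cousin = 0.25 (double first cousins share both grandparent pairs — four paths of length 4: r = 4·(1/2)^4 = 1/4).
r to a grandoffspring = 0.25 (two parent–offspring links: r = (1/2)^2 = 1/4).
Summing one r·B term per recipient: 2·0.125·0.377 + 4·0.25·0.424 + 3·0.25·0.441 = 0.849.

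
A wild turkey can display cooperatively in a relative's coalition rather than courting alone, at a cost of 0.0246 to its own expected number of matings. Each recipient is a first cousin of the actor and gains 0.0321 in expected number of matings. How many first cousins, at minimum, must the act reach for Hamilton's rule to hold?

r to a first cousin = 0.125 (first cousins share one grandparent pair — two paths of length 4: r = 2·(1/2)^4 = 1/8).
Hamilton's rule: n·r·B > C  ⇒  n > C/(r·B) = 0.0246/(0.125·0.0321) = 6.131.
The smallest integer exceeding 6.131 is 7.

7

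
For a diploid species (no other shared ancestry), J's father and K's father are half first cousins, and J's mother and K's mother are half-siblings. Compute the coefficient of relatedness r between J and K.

Wright's path rule: contributions from independent ancestry routes add.
J and K are related in two ways: half second cousins through their fathers (r = 1/64) and half first cousins through their mothers (r = 1/16).
r = 1/64 + 1/16 = 5/64 = 0.078125.

0.078125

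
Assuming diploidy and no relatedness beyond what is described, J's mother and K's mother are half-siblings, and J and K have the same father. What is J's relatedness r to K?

0.3125

With two independent routes of shared ancestry, r is the sum of the two contributions.
J and K are related in two ways: half first cousins through their mothers (r = 1/16) and half-sibs through their shared father (r = 1/4).
r = 1/16 + 1/4 = 5/16 = 0.3125.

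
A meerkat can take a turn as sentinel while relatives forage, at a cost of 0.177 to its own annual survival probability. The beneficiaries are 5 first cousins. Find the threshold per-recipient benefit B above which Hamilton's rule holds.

r to a first cousin = 1/8 (first cousins share one grandparent pair — two paths of length 4: r = 2·(1/2)^4 = 1/8).
Hamilton's rule with n recipients of equal r: n·r·B > C, so B > C/(n·r) = 0.177/(5·0.125) = 0.2832.

0.2832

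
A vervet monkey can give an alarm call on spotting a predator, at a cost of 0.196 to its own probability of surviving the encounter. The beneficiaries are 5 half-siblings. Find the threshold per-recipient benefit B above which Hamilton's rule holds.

0.1568

r to a half-sibling = 1/4 (half-sibs share one parent — one path of length 2: r = (1/2)^2 = 1/4).
Hamilton's rule with n recipients of equal r: n·r·B > C, so B > C/(n·r) = 0.196/(5·0.25) = 0.1568.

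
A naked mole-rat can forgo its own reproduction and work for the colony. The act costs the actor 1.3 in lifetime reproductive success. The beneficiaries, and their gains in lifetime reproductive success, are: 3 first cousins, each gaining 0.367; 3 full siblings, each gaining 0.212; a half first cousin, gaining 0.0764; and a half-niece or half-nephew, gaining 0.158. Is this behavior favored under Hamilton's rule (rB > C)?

No

Hamilton's rule: the trait is favored when the sum of r·B over every recipient exceeds the actor's cost C.
r to a first cousin = 0.125 (first cousins share one grandparent pair — two paths of length 4: r = 2·(1/2)^4 = 1/8).
r to a full sibling = 1/2 (full sibs share both parents — two paths of length 2: r = 2·(1/2)^2 = 1/2).
r to a half first cousin = 1/16 (half first cousins share one grandparent — one path of length 4: r = (1/2)^4 = 1/16).
r to a half-niece or half-nephew = 0.125 (half-aunt/uncle↔niece/nephew: one path of length 3: r = (1/2)^3 = 1/8).
Summing one r·B term per recipient: 3·0.125·0.367 + 3·0.5·0.212 + 1·0.0625·0.0764 + 1·0.125·0.158 = 0.48015.
0.48015 < 1.3: the indirect benefit is less than the cost.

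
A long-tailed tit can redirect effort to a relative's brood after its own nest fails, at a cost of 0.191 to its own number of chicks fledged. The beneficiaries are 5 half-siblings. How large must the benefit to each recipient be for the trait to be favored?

r to a half-sibling = 0.25 (half-sibs share one parent — one path of length 2: r = (1/2)^2 = 1/4).
Hamilton's rule with n recipients of equal r: n·r·B > C, so B > C/(n·r) = 0.191/(5·0.25) = 0.1528.

0.1528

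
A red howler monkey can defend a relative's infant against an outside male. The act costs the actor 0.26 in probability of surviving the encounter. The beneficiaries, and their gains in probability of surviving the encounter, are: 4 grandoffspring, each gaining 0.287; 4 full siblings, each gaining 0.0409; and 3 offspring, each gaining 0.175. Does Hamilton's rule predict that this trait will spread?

Yes

Hamilton's rule: the trait is favored when the sum of r·B over every recipient exceeds the actor's cost C.
r to a grandoffspring = 0.25 (two parent–offspring links: r = (1/2)^2 = 1/4).
r to a full sibling = 0.5 (full sibs share both parents — two paths of length 2: r = 2·(1/2)^2 = 1/2).
r to an offspring = 1/2 (one parent–offspring link: r = (1/2)^1 = 1/2).
Summing one r·B term per recipient: 4·0.25·0.287 + 4·0.5·0.0409 + 3·0.5·0.175 = 0.6313.
0.6313 > 0.26: the indirect benefit exceeds the cost.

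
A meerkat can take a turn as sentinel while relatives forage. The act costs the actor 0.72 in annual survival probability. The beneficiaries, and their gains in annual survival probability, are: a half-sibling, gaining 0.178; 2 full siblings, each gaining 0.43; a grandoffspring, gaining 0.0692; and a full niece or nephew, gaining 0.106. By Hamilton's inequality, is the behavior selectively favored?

Hamilton's rule: the trait is favored when the sum of r·B over every recipient exceeds the actor's cost C.
r to a half-sibling = 0.25 (half-sibs share one parent — one path of length 2: r = (1/2)^2 = 1/4).
r to a full sibling = 1/2 (full sibs share both parents — two paths of length 2: r = 2·(1/2)^2 = 1/2).
r to a grandoffspring = 1/4 (two parent–offspring links: r = (1/2)^2 = 1/4).
r to a full niece or nephew = 1/4 (full aunt/uncle↔niece/nephew: two paths of length 3 through the shared grandparent pair: r = 2·(1/2)^3 = 1/4).
Summing one r·B term per recipient: 1·0.25·0.178 + 2·0.5·0.43 + 1·0.25·0.0692 + 1·0.25·0.106 = 0.5183.
0.5183 < 0.72: the indirect benefit is less than the cost.

No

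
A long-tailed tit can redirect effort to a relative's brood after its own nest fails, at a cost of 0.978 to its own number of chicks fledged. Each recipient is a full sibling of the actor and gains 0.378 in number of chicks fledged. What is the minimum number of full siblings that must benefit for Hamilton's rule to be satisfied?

6

r to a full sibling = 0.5 (full sibs share both parents — two paths of length 2: r = 2·(1/2)^2 = 1/2).
Hamilton's rule: n·r·B > C  ⇒  n > C/(r·B) = 0.978/(0.5·0.378) = 5.175.
The smallest integer exceeding 5.175 is 6.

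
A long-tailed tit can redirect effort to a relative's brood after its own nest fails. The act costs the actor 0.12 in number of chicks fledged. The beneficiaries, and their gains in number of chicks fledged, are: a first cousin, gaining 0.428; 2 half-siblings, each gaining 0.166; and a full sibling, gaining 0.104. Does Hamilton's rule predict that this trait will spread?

Hamilton's rule: the trait is favored when the sum of r·B over every recipient exceeds the actor's cost C.
r to a first cousin = 0.125 (first cousins share one grandparent pair — two paths of length 4: r = 2·(1/2)^4 = 1/8).
r to a half-sibling = 1/4 (half-sibs share one parent — one path of length 2: r = (1/2)^2 = 1/4).
r to a full sibling = 0.5 (full sibs share both parents — two paths of length 2: r = 2·(1/2)^2 = 1/2).
Summing one r·B term per recipient: 1·0.125·0.428 + 2·0.25·0.166 + 1·0.5·0.104 = 0.1885.
0.1885 > 0.12: the indirect benefit exceeds the cost.

Yes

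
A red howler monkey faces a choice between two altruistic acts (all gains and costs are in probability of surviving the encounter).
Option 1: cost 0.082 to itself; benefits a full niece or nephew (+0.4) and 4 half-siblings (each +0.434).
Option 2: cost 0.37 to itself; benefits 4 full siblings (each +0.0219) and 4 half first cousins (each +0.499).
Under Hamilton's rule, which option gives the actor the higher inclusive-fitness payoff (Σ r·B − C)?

Option 1: r to a full niece or nephew = 0.25.
Option 1: r to a half-sibling = 0.25.
Option 1: Σ r·B − C = (1·0.25·0.4 + 4·0.25·0.434) − 0.082 = 0.452.
Option 2: r to a full sibling = 0.5.
Option 2: r to a half first cousin = 0.0625.
Option 2: Σ r·B − C = (4·0.5·0.0219 + 4·0.0625·0.499) − 0.37 = -0.20145.
Option 1 has the higher net inclusive-fitness payoff.

Option 1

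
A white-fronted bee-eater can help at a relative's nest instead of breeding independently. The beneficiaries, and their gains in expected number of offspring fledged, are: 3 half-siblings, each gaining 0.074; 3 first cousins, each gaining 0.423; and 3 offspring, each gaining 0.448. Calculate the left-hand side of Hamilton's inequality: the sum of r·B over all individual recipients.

r to a half-sibling = 0.25 (half-sibs share one parent — one path of length 2: r = (1/2)^2 = 1/4).
r to a first cousin = 0.125 (first cousins share one grandparent pair — two paths of length 4: r = 2·(1/2)^4 = 1/8).
r to an offspring = 1/2 (one parent–offspring link: r = (1/2)^1 = 1/2).
Summing one r·B term per recipient: 3·0.25·0.074 + 3·0.125·0.423 + 3·0.5·0.448 = 0.886125.

0.886125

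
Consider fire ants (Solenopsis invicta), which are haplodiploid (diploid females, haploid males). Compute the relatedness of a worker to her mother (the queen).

One meiotic link between diploid queen and diploid daughter: r = 1/2.

0.5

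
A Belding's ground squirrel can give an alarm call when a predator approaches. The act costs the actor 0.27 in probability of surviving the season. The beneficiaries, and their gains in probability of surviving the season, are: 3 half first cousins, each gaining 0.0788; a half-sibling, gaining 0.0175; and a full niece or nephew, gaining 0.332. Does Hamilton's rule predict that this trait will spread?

Hamilton's rule: the trait is favored when the sum of r·B over every recipient exceeds the actor's cost C.
r to a half first cousin = 0.0625 (half first cousins share one grandparent — one path of length 4: r = (1/2)^4 = 1/16).
r to a half-sibling = 0.25 (half-sibs share one parent — one path of length 2: r = (1/2)^2 = 1/4).
r to a full niece or nephew = 1/4 (full aunt/uncle↔niece/nephew: two paths of length 3 through the shared grandparent pair: r = 2·(1/2)^3 = 1/4).
Summing one r·B term per recipient: 3·0.0625·0.0788 + 1·0.25·0.0175 + 1·0.25·0.332 = 0.10215.
0.10215 < 0.27: the indirect benefit is less than the cost.

No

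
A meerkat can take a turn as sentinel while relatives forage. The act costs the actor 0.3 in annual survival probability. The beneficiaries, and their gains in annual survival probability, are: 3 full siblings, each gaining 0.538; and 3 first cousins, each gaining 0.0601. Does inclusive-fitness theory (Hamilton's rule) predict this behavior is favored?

Yes

Hamilton's rule: the trait is favored when the sum of r·B over every recipient exceeds the actor's cost C.
r to a full sibling = 0.5 (full sibs share both parents — two paths of length 2: r = 2·(1/2)^2 = 1/2).
r to a first cousin = 0.125 (first cousins share one grandparent pair — two paths of length 4: r = 2·(1/2)^4 = 1/8).
Summing one r·B term per recipient: 3·0.5·0.538 + 3·0.125·0.0601 = 0.8295375.
0.8295375 > 0.3: the indirect benefit exceeds the cost.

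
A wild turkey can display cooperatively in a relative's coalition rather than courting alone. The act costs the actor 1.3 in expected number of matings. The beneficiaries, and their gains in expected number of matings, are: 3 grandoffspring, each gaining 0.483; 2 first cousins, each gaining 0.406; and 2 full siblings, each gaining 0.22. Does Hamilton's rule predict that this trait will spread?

Hamilton's rule: the trait is favored when the sum of r·B over every recipient exceeds the actor's cost C.
r to a grandoffspring = 0.25 (two parent–offspring links: r = (1/2)^2 = 1/4).
r to a first cousin = 1/8 (first cousins share one grandparent pair — two paths of length 4: r = 2·(1/2)^4 = 1/8).
r to a full sibling = 1/2 (full sibs share both parents — two paths of length 2: r = 2·(1/2)^2 = 1/2).
Summing one r·B term per recipient: 3·0.25·0.483 + 2·0.125·0.406 + 2·0.5·0.22 = 0.68375.
0.68375 < 1.3: the indirect benefit is less than the cost.

No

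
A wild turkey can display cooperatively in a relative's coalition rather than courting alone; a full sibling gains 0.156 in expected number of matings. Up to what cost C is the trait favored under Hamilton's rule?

0.078

r to a full sibling = 1/2 (full sibs share both parents — two paths of length 2: r = 2·(1/2)^2 = 1/2).
Hamilton's rule: n·r·B > C, so the trait is favored while C < n·r·B = 1·0.5·0.156 = 0.078.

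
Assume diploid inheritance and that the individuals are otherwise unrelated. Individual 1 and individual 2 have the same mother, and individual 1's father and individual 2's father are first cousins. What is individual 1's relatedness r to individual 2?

Relatedness sums over independent paths through distinct common ancestors.
Individual 1 and individual 2 are related in two ways: half-sibs through their shared mother (r = 1/4) and second cousins through their fathers (r = 1/32).
r = 1/4 + 1/32 = 0.28125.

0.28125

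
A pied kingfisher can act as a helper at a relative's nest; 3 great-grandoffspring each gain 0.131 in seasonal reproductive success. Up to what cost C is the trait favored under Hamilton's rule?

r to a great-grandoffspring = 1/8 (three parent–offspring links: r = (1/2)^3 = 1/8).
Hamilton's rule: n·r·B > C, so the trait is favored while C < n·r·B = 3·0.125·0.131 = 0.049125.

0.049125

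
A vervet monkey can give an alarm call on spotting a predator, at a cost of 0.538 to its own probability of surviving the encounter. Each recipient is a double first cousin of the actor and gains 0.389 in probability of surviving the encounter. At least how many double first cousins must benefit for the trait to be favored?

r to a double first cousin = 0.25 (double first cousins share both grandparent pairs — four paths of length 4: r = 4·(1/2)^4 = 1/4).
Hamilton's rule: n·r·B > C  ⇒  n > C/(r·B) = 0.538/(0.25·0.389) = 5.532.
The smallest integer exceeding 5.532 is 6.

6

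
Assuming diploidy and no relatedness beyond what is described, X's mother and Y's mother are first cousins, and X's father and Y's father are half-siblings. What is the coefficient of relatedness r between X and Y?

Relatedness sums over independent paths through distinct common ancestors.
X and Y are related in two ways: second cousins through their mothers (r = 1/32) and half first cousins through their fathers (r = 1/16).
r = 1/32 + 1/16 = 0.09375.

0.09375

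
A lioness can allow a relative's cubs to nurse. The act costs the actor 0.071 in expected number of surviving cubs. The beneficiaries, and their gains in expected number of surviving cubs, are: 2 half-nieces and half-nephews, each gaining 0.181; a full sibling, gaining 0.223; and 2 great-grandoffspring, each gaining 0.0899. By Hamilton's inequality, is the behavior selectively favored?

Hamilton's rule: the trait is favored when the sum of r·B over every recipient exceeds the actor's cost C.
r to a half-niece or half-nephew = 1/8 (half-aunt/uncle↔niece/nephew: one path of length 3: r = (1/2)^3 = 1/8).
r to a full sibling = 0.5 (full sibs share both parents — two paths of length 2: r = 2·(1/2)^2 = 1/2).
r to a great-grandoffspring = 0.125 (three parent–offspring links: r = (1/2)^3 = 1/8).
Summing one r·B term per recipient: 2·0.125·0.181 + 1·0.5·0.223 + 2·0.125·0.0899 = 0.179225.
0.179225 > 0.071: the indirect benefit exceeds the cost.

Yes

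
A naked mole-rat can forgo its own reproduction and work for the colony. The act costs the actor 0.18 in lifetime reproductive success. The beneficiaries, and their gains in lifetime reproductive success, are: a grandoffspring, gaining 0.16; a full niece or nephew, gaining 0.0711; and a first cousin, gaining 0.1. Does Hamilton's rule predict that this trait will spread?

Hamilton's rule: the trait is favored when the sum of r·B over every recipient exceeds the actor's cost C.
r to a grandoffspring = 0.25 (two parent–offspring links: r = (1/2)^2 = 1/4).
r to a full niece or nephew = 0.25 (full aunt/uncle↔niece/nephew: two paths of length 3 through the shared grandparent pair: r = 2·(1/2)^3 = 1/4).
r to a first cousin = 1/8 (first cousins share one grandparent pair — two paths of length 4: r = 2·(1/2)^4 = 1/8).
Summing one r·B term per recipient: 1·0.25·0.16 + 1·0.25·0.0711 + 1·0.125·0.1 = 0.070275.
0.070275 < 0.18: the indirect benefit is less than the cost.

No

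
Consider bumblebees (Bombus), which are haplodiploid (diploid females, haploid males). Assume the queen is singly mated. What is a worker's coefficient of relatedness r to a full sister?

0.75

Haplodiploid full sisters inherit their father's entire haploid genome identically (contributing 1/2) and on average half of their mother's contribution (1/2 · 1/2 = 1/4); r = 1/2 + 1/4 = 3/4.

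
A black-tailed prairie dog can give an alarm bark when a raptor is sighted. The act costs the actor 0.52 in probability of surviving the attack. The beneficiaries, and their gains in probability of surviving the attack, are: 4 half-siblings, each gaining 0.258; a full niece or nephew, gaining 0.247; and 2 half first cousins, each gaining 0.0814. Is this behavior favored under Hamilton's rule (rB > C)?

Hamilton's rule: the trait is favored when the sum of r·B over every recipient exceeds the actor's cost C.
r to a half-sibling = 0.25 (half-sibs share one parent — one path of length 2: r = (1/2)^2 = 1/4).
r to a full niece or nephew = 1/4 (full aunt/uncle↔niece/nephew: two paths of length 3 through the shared grandparent pair: r = 2·(1/2)^3 = 1/4).
r to a half first cousin = 0.0625 (half first cousins share one grandparent — one path of length 4: r = (1/2)^4 = 1/16).
Summing one r·B term per recipient: 4·0.25·0.258 + 1·0.25·0.247 + 2·0.0625·0.0814 = 0.329925.
0.329925 < 0.52: the indirect benefit is less than the cost.

No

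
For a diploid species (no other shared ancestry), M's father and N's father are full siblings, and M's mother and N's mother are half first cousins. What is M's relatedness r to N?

Relatedness sums over independent paths through distinct common ancestors.
M and N are related in two ways: first cousins through their fathers (r = 1/8) and half second cousins through their mothers (r = 1/64).
r = 1/8 + 1/64 = 9/64 = 0.140625.

0.140625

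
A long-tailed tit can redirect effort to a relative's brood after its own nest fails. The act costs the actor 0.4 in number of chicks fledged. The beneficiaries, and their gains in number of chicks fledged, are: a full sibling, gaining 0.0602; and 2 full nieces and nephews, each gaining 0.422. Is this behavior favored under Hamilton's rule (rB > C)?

Hamilton's rule: the trait is favored when the sum of r·B over every recipient exceeds the actor's cost C.
r to a full sibling = 0.5 (full sibs share both parents — two paths of length 2: r = 2·(1/2)^2 = 1/2).
r to a full niece or nephew = 0.25 (full aunt/uncle↔niece/nephew: two paths of length 3 through the shared grandparent pair: r = 2·(1/2)^3 = 1/4).
Summing one r·B term per recipient: 1·0.5·0.0602 + 2·0.25·0.422 = 0.2411.
0.2411 < 0.4: the indirect benefit is less than the cost.

No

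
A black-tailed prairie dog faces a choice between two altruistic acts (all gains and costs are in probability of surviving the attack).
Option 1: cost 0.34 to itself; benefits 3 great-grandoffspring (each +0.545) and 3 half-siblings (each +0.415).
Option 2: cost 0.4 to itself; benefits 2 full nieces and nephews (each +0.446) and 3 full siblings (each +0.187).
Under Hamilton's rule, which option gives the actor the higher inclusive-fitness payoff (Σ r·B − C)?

Option 1

Option 1: r to a great-grandoffspring = 0.125.
Option 1: r to a half-sibling = 0.25.
Option 1: Σ r·B − C = (3·0.125·0.545 + 3·0.25·0.415) − 0.34 = 0.175625.
Option 2: r to a full niece or nephew = 0.25.
Option 2: r to a full sibling = 0.5.
Option 2: Σ r·B − C = (2·0.25·0.446 + 3·0.5·0.187) − 0.4 = 0.1035.
Option 1 has the higher net inclusive-fitness payoff.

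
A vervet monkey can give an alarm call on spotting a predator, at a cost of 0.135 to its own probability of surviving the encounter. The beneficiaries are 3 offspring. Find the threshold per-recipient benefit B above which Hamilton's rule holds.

0.09

r to an offspring = 1/2 (one parent–offspring link: r = (1/2)^1 = 1/2).
Hamilton's rule with n recipients of equal r: n·r·B > C, so B > C/(n·r) = 0.135/(3·0.5) = 0.09.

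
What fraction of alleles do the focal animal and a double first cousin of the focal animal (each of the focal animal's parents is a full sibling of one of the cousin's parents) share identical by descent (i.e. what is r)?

0.25

Each parent–offspring link contributes a factor of 1/2, and independent paths through distinct common ancestors add.
Double first cousins share both grandparent pairs — four paths of length 4: r = 4·(1/2)^4 = 1/4.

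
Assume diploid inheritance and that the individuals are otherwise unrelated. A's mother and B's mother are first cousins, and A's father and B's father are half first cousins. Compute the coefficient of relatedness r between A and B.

0.046875

With two independent routes of shared ancestry, r is the sum of the two contributions.
A and B are related in two ways: second cousins through their mothers (r = 1/32) and half second cousins through their fathers (r = 1/64).
r = 1/32 + 1/64 = 0.046875.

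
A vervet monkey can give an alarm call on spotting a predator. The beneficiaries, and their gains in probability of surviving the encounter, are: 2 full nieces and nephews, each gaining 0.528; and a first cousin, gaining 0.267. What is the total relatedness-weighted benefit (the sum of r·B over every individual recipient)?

r to a full niece or nephew = 1/4 (full aunt/uncle↔niece/nephew: two paths of length 3 through the shared grandparent pair: r = 2·(1/2)^3 = 1/4).
r to a first cousin = 1/8 (first cousins share one grandparent pair — two paths of length 4: r = 2·(1/2)^4 = 1/8).
Summing one r·B term per recipient: 2·0.25·0.528 + 1·0.125·0.267 = 0.297375.

0.297375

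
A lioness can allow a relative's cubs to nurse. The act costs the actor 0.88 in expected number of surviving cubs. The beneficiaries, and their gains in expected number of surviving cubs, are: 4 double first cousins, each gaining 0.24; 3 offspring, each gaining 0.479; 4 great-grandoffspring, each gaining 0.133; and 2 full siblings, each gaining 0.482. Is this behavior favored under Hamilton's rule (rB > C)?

Hamilton's rule: the trait is favored when the sum of r·B over every recipient exceeds the actor's cost C.
r to a double first cousin = 0.25 (double first cousins share both grandparent pairs — four paths of length 4: r = 4·(1/2)^4 = 1/4).
r to an offspring = 0.5 (one parent–offspring link: r = (1/2)^1 = 1/2).
r to a great-grandoffspring = 1/8 (three parent–offspring links: r = (1/2)^3 = 1/8).
r to a full sibling = 1/2 (full sibs share both parents — two paths of length 2: r = 2·(1/2)^2 = 1/2).
Summing one r·B term per recipient: 4·0.25·0.24 + 3·0.5·0.479 + 4·0.125·0.133 + 2·0.5·0.482 = 1.507.
1.507 > 0.88: the indirect benefit exceeds the cost.

Yes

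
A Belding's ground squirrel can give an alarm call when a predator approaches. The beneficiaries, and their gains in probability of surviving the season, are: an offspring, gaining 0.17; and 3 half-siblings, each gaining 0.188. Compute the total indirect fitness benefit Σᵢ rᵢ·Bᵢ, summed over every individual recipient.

0.226

r to an offspring = 1/2 (one parent–offspring link: r = (1/2)^1 = 1/2).
r to a half-sibling = 0.25 (half-sibs share one parent — one path of length 2: r = (1/2)^2 = 1/4).
Summing one r·B term per recipient: 1·0.5·0.17 + 3·0.25·0.188 = 0.226.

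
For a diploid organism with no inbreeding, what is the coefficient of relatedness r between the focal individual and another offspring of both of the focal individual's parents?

Each parent–offspring link contributes a factor of 1/2, and independent paths through distinct common ancestors add.
Full sibs share both parents — two paths of length 2: r = 2·(1/2)^2 = 1/2.

0.5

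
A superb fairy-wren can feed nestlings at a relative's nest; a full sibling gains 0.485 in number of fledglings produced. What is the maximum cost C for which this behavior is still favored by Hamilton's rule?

r to a full sibling = 0.5 (full sibs share both parents — two paths of length 2: r = 2·(1/2)^2 = 1/2).
Hamilton's rule: n·r·B > C, so the trait is favored while C < n·r·B = 1·0.5·0.485 = 0.2425.

0.2425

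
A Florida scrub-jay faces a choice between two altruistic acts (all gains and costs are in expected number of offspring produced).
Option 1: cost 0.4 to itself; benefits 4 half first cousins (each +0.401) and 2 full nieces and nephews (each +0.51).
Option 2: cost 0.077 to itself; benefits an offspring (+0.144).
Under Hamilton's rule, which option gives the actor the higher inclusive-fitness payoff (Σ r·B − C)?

Option 2

Option 1: r to a half first cousin = 0.0625.
Option 1: r to a full niece or nephew = 0.25.
Option 1: Σ r·B − C = (4·0.0625·0.401 + 2·0.25·0.51) − 0.4 = -0.04475.
Option 2: r to an offspring = 0.5.
Option 2: Σ r·B − C = (1·0.5·0.144) − 0.077 = -0.005.
Option 2 has the higher net inclusive-fitness payoff.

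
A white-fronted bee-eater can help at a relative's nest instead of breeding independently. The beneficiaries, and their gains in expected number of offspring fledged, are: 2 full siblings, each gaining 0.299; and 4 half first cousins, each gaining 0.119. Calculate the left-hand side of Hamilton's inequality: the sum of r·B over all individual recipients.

r to a full sibling = 0.5 (full sibs share both parents — two paths of length 2: r = 2·(1/2)^2 = 1/2).
r to a half first cousin = 0.0625 (half first cousins share one grandparent — one path of length 4: r = (1/2)^4 = 1/16).
Summing one r·B term per recipient: 2·0.5·0.299 + 4·0.0625·0.119 = 0.32875.

0.32875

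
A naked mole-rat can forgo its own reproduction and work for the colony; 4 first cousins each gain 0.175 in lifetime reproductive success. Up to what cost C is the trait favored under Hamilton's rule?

r to a first cousin = 0.125 (first cousins share one grandparent pair — two paths of length 4: r = 2·(1/2)^4 = 1/8).
Hamilton's rule: n·r·B > C, so the trait is favored while C < n·r·B = 4·0.125·0.175 = 0.0875.

0.0875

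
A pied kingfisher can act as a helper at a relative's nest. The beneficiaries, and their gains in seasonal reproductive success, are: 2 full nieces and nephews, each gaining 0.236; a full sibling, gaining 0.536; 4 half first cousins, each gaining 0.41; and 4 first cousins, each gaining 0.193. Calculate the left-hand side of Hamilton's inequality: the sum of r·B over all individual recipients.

r to a full niece or nephew = 0.25 (full aunt/uncle↔niece/nephew: two paths of length 3 through the shared grandparent pair: r = 2·(1/2)^3 = 1/4).
r to a full sibling = 0.5 (full sibs share both parents — two paths of length 2: r = 2·(1/2)^2 = 1/2).
r to a half first cousin = 1/16 (half first cousins share one grandparent — one path of length 4: r = (1/2)^4 = 1/16).
r to a first cousin = 1/8 (first cousins share one grandparent pair — two paths of length 4: r = 2·(1/2)^4 = 1/8).
Summing one r·B term per recipient: 2·0.25·0.236 + 1·0.5·0.536 + 4·0.0625·0.41 + 4·0.125·0.193 = 0.585.

0.585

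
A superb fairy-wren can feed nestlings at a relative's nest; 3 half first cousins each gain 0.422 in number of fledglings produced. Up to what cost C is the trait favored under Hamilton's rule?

0.079125

r to a half first cousin = 0.0625 (half first cousins share one grandparent — one path of length 4: r = (1/2)^4 = 1/16).
Hamilton's rule: n·r·B > C, so the trait is favored while C < n·r·B = 3·0.0625·0.422 = 0.079125.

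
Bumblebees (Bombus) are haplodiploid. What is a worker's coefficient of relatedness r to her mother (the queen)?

0.5

One meiotic link between diploid queen and diploid daughter: r = 1/2.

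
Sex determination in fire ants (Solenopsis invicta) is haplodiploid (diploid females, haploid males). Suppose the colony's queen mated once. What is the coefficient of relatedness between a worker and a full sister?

0.75

Haplodiploid full sisters inherit their father's entire haploid genome identically (contributing 1/2) and on average half of their mother's contribution (1/2 · 1/2 = 1/4); r = 1/2 + 1/4 = 3/4.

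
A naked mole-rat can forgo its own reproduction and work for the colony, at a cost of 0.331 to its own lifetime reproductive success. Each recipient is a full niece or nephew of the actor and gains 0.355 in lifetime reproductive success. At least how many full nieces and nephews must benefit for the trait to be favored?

r to a full niece or nephew = 0.25 (full aunt/uncle↔niece/nephew: two paths of length 3 through the shared grandparent pair: r = 2·(1/2)^3 = 1/4).
Hamilton's rule: n·r·B > C  ⇒  n > C/(r·B) = 0.331/(0.25·0.355) = 3.73.
The smallest integer exceeding 3.73 is 4.

4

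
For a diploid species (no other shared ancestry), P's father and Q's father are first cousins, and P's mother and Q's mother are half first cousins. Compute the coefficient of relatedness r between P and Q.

With two independent routes of shared ancestry, r is the sum of the two contributions.
P and Q are related in two ways: second cousins through their fathers (r = 1/32) and half second cousins through their mothers (r = 1/64).
r = 1/32 + 1/64 = 0.046875.

0.046875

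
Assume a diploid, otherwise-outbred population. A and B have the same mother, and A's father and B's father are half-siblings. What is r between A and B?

0.3125

Wright's path rule: contributions from independent ancestry routes add.
A and B are related in two ways: half-sibs through their shared mother (r = 1/4) and half first cousins through their fathers (r = 1/16).
r = 1/4 + 1/16 = 5/16 = 0.3125.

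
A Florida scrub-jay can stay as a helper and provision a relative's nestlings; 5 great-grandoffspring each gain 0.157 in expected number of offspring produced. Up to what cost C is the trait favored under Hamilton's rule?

r to a great-grandoffspring = 0.125 (three parent–offspring links: r = (1/2)^3 = 1/8).
Hamilton's rule: n·r·B > C, so the trait is favored while C < n·r·B = 5·0.125·0.157 = 0.098125.

0.098125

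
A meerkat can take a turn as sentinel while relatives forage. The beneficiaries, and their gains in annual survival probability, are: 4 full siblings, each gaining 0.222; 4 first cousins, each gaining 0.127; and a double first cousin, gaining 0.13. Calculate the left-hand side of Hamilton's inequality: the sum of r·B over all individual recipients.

0.54

r to a full sibling = 1/2 (full sibs share both parents — two paths of length 2: r = 2·(1/2)^2 = 1/2).
r to a first cousin = 1/8 (first cousins share one grandparent pair — two paths of length 4: r = 2·(1/2)^4 = 1/8).
r to a double first cousin = 0.25 (double first cousins share both grandparent pairs — four paths of length 4: r = 4·(1/2)^4 = 1/4).
Summing one r·B term per recipient: 4·0.5·0.222 + 4·0.125·0.127 + 1·0.25·0.13 = 0.54.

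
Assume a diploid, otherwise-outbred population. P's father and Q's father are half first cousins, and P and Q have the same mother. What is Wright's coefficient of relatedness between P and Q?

0.265625

With two independent routes of shared ancestry, r is the sum of the two contributions.
P and Q are related in two ways: half second cousins through their fathers (r = 1/64) and half-sibs through their shared mother (r = 1/4).
r = 1/64 + 1/4 = 0.265625.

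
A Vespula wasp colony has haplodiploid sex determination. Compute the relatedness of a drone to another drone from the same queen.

0.5

Haploid brothers each carry a random half of the queen's diploid genome, so on average they share half: r = 1/2.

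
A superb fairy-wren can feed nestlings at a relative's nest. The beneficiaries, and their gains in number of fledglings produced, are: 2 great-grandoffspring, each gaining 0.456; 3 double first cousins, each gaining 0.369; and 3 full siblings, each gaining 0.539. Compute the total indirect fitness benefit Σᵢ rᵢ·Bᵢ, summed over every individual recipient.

1.19925

r to a great-grandoffspring = 0.125 (three parent–offspring links: r = (1/2)^3 = 1/8).
r to a double first cousin = 0.25 (double first cousins share both grandparent pairs — four paths of length 4: r = 4·(1/2)^4 = 1/4).
r to a full sibling = 1/2 (full sibs share both parents — two paths of length 2: r = 2·(1/2)^2 = 1/2).
Summing one r·B term per recipient: 2·0.125·0.456 + 3·0.25·0.369 + 3·0.5·0.539 = 1.19925.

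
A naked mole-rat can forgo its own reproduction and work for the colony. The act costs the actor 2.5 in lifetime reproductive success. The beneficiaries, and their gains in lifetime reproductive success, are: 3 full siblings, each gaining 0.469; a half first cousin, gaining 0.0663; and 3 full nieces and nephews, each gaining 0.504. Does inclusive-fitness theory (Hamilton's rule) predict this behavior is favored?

No

Hamilton's rule: the trait is favored when the sum of r·B over every recipient exceeds the actor's cost C.
r to a full sibling = 0.5 (full sibs share both parents — two paths of length 2: r = 2·(1/2)^2 = 1/2).
r to a half first cousin = 0.0625 (half first cousins share one grandparent — one path of length 4: r = (1/2)^4 = 1/16).
r to a full niece or nephew = 0.25 (full aunt/uncle↔niece/nephew: two paths of length 3 through the shared grandparent pair: r = 2·(1/2)^3 = 1/4).
Summing one r·B term per recipient: 3·0.5·0.469 + 1·0.0625·0.0663 + 3·0.25·0.504 = 1.08564375.
1.08564375 < 2.5: the indirect benefit is less than the cost.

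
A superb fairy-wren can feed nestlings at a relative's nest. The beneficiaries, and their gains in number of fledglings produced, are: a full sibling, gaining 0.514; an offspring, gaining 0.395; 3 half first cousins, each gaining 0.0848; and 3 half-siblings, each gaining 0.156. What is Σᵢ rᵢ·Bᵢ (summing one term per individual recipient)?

r to a full sibling = 1/2 (full sibs share both parents — two paths of length 2: r = 2·(1/2)^2 = 1/2).
r to an offspring = 1/2 (one parent–offspring link: r = (1/2)^1 = 1/2).
r to a half first cousin = 0.0625 (half first cousins share one grandparent — one path of length 4: r = (1/2)^4 = 1/16).
r to a half-sibling = 1/4 (half-sibs share one parent — one path of length 2: r = (1/2)^2 = 1/4).
Summing one r·B term per recipient: 1·0.5·0.514 + 1·0.5·0.395 + 3·0.0625·0.0848 + 3·0.25·0.156 = 0.5874.

0.5874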